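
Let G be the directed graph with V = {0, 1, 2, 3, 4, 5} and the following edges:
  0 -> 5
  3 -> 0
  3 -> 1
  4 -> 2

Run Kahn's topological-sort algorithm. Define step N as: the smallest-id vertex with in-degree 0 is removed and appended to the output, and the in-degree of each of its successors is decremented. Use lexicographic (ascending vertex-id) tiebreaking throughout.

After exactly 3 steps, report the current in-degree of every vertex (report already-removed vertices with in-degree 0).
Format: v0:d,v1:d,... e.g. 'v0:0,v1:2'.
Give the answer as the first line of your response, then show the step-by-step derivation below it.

v0:0,v1:0,v2:1,v3:0,v4:0,v5:0

step 1: output 3; order=[3]; indeg=(0,0,1,0,0,1)
step 2: output 0; order=[3,0]; indeg=(0,0,1,0,0,0)
step 3: output 1; order=[3,0,1]; indeg=(0,0,1,0,0,0)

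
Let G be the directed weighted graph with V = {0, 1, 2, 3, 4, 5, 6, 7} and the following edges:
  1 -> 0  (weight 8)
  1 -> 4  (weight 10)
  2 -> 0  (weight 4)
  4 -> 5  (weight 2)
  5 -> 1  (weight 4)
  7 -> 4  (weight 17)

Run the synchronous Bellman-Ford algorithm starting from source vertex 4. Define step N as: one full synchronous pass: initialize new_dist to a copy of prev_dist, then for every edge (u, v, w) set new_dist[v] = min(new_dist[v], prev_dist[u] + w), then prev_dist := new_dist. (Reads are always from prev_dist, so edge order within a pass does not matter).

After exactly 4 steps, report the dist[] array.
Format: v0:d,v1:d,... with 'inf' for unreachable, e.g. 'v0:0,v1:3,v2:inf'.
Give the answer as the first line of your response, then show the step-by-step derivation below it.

v0:14,v1:6,v2:inf,v3:inf,v4:0,v5:2,v6:inf,v7:inf

step 1: dist = v0:inf,v1:inf,v2:inf,v3:inf,v4:0,v5:2,v6:inf,v7:inf
step 2: dist = v0:inf,v1:6,v2:inf,v3:inf,v4:0,v5:2,v6:inf,v7:inf
step 3: dist = v0:14,v1:6,v2:inf,v3:inf,v4:0,v5:2,v6:inf,v7:inf
step 4: dist = v0:14,v1:6,v2:inf,v3:inf,v4:0,v5:2,v6:inf,v7:inf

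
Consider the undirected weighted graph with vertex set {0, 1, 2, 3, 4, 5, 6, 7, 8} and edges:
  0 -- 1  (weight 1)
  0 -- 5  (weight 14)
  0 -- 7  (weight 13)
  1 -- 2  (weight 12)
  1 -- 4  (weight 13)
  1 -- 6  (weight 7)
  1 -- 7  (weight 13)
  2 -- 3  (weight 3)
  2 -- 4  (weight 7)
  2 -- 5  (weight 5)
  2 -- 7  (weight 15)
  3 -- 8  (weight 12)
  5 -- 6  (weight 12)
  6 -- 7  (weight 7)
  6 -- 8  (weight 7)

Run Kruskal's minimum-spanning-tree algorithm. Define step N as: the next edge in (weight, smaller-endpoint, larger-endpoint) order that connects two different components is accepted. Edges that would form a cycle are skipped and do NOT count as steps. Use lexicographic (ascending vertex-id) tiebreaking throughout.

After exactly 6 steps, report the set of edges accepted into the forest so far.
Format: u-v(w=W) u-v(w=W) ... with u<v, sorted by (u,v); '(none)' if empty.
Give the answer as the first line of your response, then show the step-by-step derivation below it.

0-1(w=1) 1-6(w=7) 2-3(w=3) 2-4(w=7) 2-5(w=5) 6-7(w=7)

step 1: add edge 0-1 (w=1); MST = {0-1(w=1)}
step 2: add edge 2-3 (w=3); MST = {0-1(w=1) 2-3(w=3)}
step 3: add edge 2-5 (w=5); MST = {0-1(w=1) 2-3(w=3) 2-5(w=5)}
step 4: add edge 1-6 (w=7); MST = {0-1(w=1) 1-6(w=7) 2-3(w=3) 2-5(w=5)}
step 5: add edge 2-4 (w=7); MST = {0-1(w=1) 1-6(w=7) 2-3(w=3) 2-4(w=7) 2-5(w=5)}
step 6: add edge 6-7 (w=7); MST = {0-1(w=1) 1-6(w=7) 2-3(w=3) 2-4(w=7) 2-5(w=5) 6-7(w=7)}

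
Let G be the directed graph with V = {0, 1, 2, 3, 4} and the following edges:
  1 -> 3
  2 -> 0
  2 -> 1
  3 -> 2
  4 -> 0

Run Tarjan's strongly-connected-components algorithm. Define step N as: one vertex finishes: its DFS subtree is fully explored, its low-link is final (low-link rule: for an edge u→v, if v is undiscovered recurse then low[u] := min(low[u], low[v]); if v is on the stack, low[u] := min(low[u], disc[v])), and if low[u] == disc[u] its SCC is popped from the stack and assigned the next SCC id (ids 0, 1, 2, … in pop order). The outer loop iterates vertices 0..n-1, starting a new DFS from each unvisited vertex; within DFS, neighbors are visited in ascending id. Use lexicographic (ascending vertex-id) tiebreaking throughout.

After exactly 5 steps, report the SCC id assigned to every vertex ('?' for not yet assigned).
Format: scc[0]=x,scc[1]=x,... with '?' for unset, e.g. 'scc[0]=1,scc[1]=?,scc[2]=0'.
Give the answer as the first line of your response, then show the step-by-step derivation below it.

scc[0]=0,scc[1]=1,scc[2]=1,scc[3]=1,scc[4]=2

step 1: low=(low[0]=0,low[1]=?,low[2]=?,low[3]=?,low[4]=?); scc=(scc[0]=0,scc[1]=?,scc[2]=?,scc[3]=?,scc[4]=?)
step 2: low=(low[0]=0,low[1]=1,low[2]=1,low[3]=2,low[4]=?); scc=(scc[0]=0,scc[1]=?,scc[2]=?,scc[3]=?,scc[4]=?)
step 3: low=(low[0]=0,low[1]=1,low[2]=1,low[3]=1,low[4]=?); scc=(scc[0]=0,scc[1]=?,scc[2]=?,scc[3]=?,scc[4]=?)
step 4: low=(low[0]=0,low[1]=1,low[2]=1,low[3]=1,low[4]=?); scc=(scc[0]=0,scc[1]=1,scc[2]=1,scc[3]=1,scc[4]=?)
step 5: low=(low[0]=0,low[1]=1,low[2]=1,low[3]=1,low[4]=4); scc=(scc[0]=0,scc[1]=1,scc[2]=1,scc[3]=1,scc[4]=2)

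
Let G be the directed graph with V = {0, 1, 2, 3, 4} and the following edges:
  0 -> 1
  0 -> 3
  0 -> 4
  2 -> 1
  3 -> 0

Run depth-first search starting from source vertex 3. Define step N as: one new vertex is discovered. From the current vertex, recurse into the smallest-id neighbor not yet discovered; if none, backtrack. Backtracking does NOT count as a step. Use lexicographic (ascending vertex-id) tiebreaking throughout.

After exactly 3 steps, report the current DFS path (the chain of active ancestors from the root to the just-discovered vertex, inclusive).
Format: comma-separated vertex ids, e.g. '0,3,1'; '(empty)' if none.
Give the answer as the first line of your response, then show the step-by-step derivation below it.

3,0,1

step 1: discover 3; path=3; order=3
step 2: discover 0; path=3>0; order=3,0
step 3: discover 1; path=3>0>1; order=3,0,1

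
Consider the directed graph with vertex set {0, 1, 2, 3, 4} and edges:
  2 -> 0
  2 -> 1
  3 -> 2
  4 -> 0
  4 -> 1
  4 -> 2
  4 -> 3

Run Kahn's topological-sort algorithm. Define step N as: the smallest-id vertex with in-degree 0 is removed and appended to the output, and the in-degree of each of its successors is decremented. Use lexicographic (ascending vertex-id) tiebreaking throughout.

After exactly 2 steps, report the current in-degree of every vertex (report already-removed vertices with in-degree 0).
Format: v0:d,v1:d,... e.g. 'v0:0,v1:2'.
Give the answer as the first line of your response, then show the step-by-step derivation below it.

v0:1,v1:1,v2:0,v3:0,v4:0

step 1: output 4; order=[4]; indeg=(1,1,1,0,0)
step 2: output 3; order=[4,3]; indeg=(1,1,0,0,0)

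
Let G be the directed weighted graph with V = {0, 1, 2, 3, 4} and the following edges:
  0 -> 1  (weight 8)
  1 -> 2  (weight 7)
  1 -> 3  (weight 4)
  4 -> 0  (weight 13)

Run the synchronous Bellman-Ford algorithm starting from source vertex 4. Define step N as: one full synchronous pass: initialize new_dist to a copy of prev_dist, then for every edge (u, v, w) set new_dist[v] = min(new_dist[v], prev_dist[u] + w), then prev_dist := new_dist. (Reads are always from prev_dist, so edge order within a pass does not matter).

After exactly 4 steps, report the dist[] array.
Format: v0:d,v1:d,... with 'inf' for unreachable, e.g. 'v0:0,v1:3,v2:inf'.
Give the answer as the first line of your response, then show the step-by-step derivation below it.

v0:13,v1:21,v2:28,v3:25,v4:0

step 1: dist = v0:13,v1:inf,v2:inf,v3:inf,v4:0
step 2: dist = v0:13,v1:21,v2:inf,v3:inf,v4:0
step 3: dist = v0:13,v1:21,v2:28,v3:25,v4:0
step 4: dist = v0:13,v1:21,v2:28,v3:25,v4:0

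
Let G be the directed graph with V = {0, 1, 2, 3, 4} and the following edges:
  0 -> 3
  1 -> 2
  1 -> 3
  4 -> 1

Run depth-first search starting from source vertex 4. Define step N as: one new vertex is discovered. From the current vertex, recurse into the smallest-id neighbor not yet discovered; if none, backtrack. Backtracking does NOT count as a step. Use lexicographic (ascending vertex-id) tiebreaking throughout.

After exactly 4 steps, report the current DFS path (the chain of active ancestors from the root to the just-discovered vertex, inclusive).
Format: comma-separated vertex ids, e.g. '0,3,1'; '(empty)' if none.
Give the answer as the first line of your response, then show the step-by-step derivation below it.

4,1,3

step 1: discover 4; path=4; order=4
step 2: discover 1; path=4>1; order=4,1
step 3: discover 2; path=4>1>2; order=4,1,2
step 4: discover 3; path=4>1>3; order=4,1,2,3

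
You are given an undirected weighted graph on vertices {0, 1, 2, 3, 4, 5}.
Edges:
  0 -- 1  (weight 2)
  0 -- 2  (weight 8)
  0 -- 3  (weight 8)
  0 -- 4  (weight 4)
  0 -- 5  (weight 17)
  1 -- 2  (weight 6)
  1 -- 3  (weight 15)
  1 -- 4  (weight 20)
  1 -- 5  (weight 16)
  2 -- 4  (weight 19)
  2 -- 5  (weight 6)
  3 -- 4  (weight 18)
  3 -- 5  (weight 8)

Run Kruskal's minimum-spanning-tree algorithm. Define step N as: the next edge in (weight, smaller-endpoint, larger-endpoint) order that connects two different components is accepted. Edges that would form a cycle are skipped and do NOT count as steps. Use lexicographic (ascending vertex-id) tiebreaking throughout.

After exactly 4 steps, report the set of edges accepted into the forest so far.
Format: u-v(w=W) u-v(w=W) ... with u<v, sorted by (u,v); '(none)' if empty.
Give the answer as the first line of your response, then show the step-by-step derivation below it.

0-1(w=2) 0-4(w=4) 1-2(w=6) 2-5(w=6)

step 1: add edge 0-1 (w=2); MST = {0-1(w=2)}
step 2: add edge 0-4 (w=4); MST = {0-1(w=2) 0-4(w=4)}
step 3: add edge 1-2 (w=6); MST = {0-1(w=2) 0-4(w=4) 1-2(w=6)}
step 4: add edge 2-5 (w=6); MST = {0-1(w=2) 0-4(w=4) 1-2(w=6) 2-5(w=6)}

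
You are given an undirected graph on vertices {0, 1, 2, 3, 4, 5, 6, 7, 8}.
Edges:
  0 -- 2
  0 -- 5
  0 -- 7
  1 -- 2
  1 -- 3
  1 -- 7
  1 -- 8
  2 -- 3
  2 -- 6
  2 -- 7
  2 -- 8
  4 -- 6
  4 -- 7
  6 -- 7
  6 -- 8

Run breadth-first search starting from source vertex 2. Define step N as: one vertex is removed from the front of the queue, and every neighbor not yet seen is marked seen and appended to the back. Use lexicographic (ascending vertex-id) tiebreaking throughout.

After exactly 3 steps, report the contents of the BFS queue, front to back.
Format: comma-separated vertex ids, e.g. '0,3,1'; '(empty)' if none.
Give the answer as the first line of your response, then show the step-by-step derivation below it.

3,6,7,8,5

step 1: dequeue 2; queue=[0,1,3,6,7,8]; order=2
step 2: dequeue 0; queue=[1,3,6,7,8,5]; order=2,0
step 3: dequeue 1; queue=[3,6,7,8,5]; order=2,0,1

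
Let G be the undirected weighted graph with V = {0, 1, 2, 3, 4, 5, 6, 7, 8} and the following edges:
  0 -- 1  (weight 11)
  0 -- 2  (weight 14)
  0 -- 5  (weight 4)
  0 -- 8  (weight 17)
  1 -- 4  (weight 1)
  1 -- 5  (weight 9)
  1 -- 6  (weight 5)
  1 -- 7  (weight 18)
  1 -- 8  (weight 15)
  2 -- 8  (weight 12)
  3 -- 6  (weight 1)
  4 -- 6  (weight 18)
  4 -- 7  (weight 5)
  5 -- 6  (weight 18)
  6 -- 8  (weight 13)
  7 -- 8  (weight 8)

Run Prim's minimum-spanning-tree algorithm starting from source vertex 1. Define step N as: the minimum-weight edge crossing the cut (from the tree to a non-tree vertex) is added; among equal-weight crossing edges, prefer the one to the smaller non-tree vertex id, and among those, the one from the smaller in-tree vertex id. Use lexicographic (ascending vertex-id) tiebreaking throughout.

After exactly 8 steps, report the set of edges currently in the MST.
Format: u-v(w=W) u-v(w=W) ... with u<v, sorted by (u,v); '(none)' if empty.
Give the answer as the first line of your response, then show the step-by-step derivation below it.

0-5(w=4) 1-4(w=1) 1-5(w=9) 1-6(w=5) 2-8(w=12) 3-6(w=1) 4-7(w=5) 7-8(w=8)

step 1: add edge 1-4 (w=1); MST = {1-4(w=1)}
step 2: add edge 1-6 (w=5); MST = {1-4(w=1) 1-6(w=5)}
step 3: add edge 3-6 (w=1); MST = {1-4(w=1) 1-6(w=5) 3-6(w=1)}
step 4: add edge 4-7 (w=5); MST = {1-4(w=1) 1-6(w=5) 3-6(w=1) 4-7(w=5)}
step 5: add edge 7-8 (w=8); MST = {1-4(w=1) 1-6(w=5) 3-6(w=1) 4-7(w=5) 7-8(w=8)}
step 6: add edge 1-5 (w=9); MST = {1-4(w=1) 1-5(w=9) 1-6(w=5) 3-6(w=1) 4-7(w=5) 7-8(w=8)}
step 7: add edge 0-5 (w=4); MST = {0-5(w=4) 1-4(w=1) 1-5(w=9) 1-6(w=5) 3-6(w=1) 4-7(w=5) 7-8(w=8)}
step 8: add edge 2-8 (w=12); MST = {0-5(w=4) 1-4(w=1) 1-5(w=9) 1-6(w=5) 2-8(w=12) 3-6(w=1) 4-7(w=5) 7-8(w=8)}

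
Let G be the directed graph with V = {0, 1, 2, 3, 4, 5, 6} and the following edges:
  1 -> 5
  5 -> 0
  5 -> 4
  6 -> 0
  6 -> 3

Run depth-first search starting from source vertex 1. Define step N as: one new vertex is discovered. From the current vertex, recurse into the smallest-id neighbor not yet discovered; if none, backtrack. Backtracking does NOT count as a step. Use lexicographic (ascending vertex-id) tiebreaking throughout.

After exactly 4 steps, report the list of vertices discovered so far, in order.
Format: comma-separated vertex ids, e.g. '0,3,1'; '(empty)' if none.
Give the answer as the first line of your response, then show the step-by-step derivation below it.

1,5,0,4

step 1: discover 1; path=1; order=1
step 2: discover 5; path=1>5; order=1,5
step 3: discover 0; path=1>5>0; order=1,5,0
step 4: discover 4; path=1>5>4; order=1,5,0,4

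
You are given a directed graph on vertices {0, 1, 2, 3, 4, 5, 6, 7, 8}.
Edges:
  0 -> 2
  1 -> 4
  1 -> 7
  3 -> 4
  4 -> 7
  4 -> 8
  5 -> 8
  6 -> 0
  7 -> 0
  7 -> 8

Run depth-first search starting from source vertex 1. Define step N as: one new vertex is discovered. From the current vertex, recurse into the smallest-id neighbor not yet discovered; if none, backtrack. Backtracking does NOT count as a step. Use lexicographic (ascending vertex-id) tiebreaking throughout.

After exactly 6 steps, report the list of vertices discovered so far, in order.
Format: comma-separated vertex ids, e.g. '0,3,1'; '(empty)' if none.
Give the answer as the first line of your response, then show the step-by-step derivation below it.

1,4,7,0,2,8

step 1: discover 1; path=1; order=1
step 2: discover 4; path=1>4; order=1,4
step 3: discover 7; path=1>4>7; order=1,4,7
step 4: discover 0; path=1>4>7>0; order=1,4,7,0
step 5: discover 2; path=1>4>7>0>2; order=1,4,7,0,2
step 6: discover 8; path=1>4>7>8; order=1,4,7,0,2,8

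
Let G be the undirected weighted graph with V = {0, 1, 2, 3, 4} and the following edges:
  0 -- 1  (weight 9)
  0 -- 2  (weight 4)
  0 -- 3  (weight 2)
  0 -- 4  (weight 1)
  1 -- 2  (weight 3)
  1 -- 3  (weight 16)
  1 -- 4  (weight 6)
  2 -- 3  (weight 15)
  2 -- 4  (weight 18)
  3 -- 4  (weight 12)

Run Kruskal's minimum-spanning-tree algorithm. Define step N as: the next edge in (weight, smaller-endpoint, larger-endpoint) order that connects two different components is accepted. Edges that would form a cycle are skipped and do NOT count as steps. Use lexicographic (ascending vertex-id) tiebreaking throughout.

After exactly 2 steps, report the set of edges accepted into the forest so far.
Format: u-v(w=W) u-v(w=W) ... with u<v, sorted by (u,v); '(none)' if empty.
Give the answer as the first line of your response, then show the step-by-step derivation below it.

0-3(w=2) 0-4(w=1)

step 1: add edge 0-4 (w=1); MST = {0-4(w=1)}
step 2: add edge 0-3 (w=2); MST = {0-3(w=2) 0-4(w=1)}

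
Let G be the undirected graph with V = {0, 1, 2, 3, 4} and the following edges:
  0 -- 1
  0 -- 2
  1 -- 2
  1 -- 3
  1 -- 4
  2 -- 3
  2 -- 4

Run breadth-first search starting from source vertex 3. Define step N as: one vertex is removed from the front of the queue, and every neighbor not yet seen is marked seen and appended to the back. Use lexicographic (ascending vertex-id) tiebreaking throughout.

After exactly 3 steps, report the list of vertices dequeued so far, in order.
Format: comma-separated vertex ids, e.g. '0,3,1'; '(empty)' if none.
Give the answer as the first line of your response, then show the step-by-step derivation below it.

3,1,2

step 1: dequeue 3; queue=[1,2]; order=3
step 2: dequeue 1; queue=[2,0,4]; order=3,1
step 3: dequeue 2; queue=[0,4]; order=3,1,2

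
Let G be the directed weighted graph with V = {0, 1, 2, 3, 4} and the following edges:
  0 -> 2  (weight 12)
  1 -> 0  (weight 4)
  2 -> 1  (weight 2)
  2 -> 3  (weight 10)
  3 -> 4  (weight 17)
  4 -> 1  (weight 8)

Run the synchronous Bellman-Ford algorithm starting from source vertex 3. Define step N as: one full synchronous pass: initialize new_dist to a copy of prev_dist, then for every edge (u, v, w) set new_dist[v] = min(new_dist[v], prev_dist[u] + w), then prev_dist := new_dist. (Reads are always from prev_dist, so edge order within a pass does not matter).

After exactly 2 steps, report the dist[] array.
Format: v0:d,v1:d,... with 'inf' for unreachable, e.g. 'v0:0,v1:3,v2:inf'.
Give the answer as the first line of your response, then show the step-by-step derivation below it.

v0:inf,v1:25,v2:inf,v3:0,v4:17

step 1: dist = v0:inf,v1:inf,v2:inf,v3:0,v4:17
step 2: dist = v0:inf,v1:25,v2:inf,v3:0,v4:17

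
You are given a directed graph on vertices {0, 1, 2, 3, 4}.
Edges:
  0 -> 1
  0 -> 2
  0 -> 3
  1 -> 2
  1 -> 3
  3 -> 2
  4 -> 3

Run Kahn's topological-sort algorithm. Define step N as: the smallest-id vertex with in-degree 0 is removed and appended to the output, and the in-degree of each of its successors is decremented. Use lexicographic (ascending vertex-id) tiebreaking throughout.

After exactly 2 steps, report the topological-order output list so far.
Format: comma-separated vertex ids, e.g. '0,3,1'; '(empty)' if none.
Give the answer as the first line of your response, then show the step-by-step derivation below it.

0,1

step 1: output 0; order=[0]; indeg=(0,0,2,2,0)
step 2: output 1; order=[0,1]; indeg=(0,0,1,1,0)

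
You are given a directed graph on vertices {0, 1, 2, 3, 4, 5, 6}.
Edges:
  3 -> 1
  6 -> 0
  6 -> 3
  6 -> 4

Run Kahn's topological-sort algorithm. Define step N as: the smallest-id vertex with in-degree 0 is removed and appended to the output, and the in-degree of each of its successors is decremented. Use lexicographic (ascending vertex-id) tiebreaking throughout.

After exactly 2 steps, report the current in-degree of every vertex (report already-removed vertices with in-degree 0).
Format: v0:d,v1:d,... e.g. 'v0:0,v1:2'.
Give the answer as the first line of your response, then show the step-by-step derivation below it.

v0:1,v1:1,v2:0,v3:1,v4:1,v5:0,v6:0

step 1: output 2; order=[2]; indeg=(1,1,0,1,1,0,0)
step 2: output 5; order=[2,5]; indeg=(1,1,0,1,1,0,0)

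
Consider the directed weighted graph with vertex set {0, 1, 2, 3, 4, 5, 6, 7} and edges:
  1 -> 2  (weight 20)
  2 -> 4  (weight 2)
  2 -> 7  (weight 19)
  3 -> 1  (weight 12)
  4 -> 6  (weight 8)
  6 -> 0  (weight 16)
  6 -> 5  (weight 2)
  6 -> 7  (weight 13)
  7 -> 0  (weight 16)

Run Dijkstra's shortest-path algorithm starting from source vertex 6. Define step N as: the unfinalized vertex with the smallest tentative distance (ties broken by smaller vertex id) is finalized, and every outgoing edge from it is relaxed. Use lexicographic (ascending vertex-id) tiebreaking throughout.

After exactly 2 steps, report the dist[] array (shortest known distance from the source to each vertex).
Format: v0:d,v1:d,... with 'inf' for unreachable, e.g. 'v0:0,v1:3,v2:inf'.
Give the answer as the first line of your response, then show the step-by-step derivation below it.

v0:16,v1:inf,v2:inf,v3:inf,v4:inf,v5:2,v6:0,v7:13

step 1: dist = v0:16,v1:inf,v2:inf,v3:inf,v4:inf,v5:2,v6:0,v7:13
step 2: dist = v0:16,v1:inf,v2:inf,v3:inf,v4:inf,v5:2,v6:0,v7:13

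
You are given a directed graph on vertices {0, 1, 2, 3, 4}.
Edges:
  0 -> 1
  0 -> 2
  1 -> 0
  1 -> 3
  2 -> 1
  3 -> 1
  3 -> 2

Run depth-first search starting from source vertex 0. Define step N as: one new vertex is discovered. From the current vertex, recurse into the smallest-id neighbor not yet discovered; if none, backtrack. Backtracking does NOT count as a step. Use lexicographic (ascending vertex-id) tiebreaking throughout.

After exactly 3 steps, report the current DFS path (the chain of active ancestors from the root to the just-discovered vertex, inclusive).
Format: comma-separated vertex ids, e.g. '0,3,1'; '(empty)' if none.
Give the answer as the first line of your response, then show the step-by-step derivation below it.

0,1,3

step 1: discover 0; path=0; order=0
step 2: discover 1; path=0>1; order=0,1
step 3: discover 3; path=0>1>3; order=0,1,3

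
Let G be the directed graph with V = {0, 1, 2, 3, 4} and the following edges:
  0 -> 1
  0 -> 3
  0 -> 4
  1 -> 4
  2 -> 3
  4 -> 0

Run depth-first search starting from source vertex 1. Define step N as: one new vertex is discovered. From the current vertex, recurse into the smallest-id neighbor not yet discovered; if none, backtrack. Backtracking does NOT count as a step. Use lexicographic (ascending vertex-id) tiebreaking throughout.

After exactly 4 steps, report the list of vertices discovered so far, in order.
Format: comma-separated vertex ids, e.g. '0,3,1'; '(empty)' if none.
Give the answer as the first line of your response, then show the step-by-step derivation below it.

1,4,0,3

step 1: discover 1; path=1; order=1
step 2: discover 4; path=1>4; order=1,4
step 3: discover 0; path=1>4>0; order=1,4,0
step 4: discover 3; path=1>4>0>3; order=1,4,0,3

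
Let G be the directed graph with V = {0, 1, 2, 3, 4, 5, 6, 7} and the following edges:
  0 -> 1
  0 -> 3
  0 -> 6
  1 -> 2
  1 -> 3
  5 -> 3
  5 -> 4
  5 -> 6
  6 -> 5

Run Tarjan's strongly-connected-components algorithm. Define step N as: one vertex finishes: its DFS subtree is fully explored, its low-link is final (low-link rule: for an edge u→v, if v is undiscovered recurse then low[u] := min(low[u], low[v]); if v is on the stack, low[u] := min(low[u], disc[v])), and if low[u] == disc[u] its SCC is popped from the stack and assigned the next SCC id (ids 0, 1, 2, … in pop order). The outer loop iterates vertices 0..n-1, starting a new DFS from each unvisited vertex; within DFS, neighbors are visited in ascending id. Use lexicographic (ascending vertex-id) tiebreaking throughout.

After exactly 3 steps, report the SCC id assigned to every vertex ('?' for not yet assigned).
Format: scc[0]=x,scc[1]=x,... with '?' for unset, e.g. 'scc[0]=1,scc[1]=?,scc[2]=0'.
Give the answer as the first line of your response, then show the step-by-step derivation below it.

scc[0]=?,scc[1]=2,scc[2]=0,scc[3]=1,scc[4]=?,scc[5]=?,scc[6]=?,scc[7]=?

step 1: low=(low[0]=0,low[1]=1,low[2]=2,low[3]=?,low[4]=?,low[5]=?,low[6]=?,low[7]=?); scc=(scc[0]=?,scc[1]=?,scc[2]=0,scc[3]=?,scc[4]=?,scc[5]=?,scc[6]=?,scc[7]=?)
step 2: low=(low[0]=0,low[1]=1,low[2]=2,low[3]=3,low[4]=?,low[5]=?,low[6]=?,low[7]=?); scc=(scc[0]=?,scc[1]=?,scc[2]=0,scc[3]=1,scc[4]=?,scc[5]=?,scc[6]=?,scc[7]=?)
step 3: low=(low[0]=0,low[1]=1,low[2]=2,low[3]=3,low[4]=?,low[5]=?,low[6]=?,low[7]=?); scc=(scc[0]=?,scc[1]=2,scc[2]=0,scc[3]=1,scc[4]=?,scc[5]=?,scc[6]=?,scc[7]=?)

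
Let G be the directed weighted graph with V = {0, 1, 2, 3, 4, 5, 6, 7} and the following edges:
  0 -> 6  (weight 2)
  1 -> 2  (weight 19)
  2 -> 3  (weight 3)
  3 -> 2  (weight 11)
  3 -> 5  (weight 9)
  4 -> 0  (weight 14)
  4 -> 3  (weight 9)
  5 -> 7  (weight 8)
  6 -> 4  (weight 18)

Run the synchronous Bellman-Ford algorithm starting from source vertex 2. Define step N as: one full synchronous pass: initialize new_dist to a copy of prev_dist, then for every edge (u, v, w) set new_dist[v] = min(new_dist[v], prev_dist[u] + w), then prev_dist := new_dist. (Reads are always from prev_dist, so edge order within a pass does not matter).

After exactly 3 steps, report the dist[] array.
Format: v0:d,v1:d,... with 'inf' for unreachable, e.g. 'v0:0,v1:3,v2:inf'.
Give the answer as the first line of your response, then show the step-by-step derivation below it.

v0:inf,v1:inf,v2:0,v3:3,v4:inf,v5:12,v6:inf,v7:20

step 1: dist = v0:inf,v1:inf,v2:0,v3:3,v4:inf,v5:inf,v6:inf,v7:inf
step 2: dist = v0:inf,v1:inf,v2:0,v3:3,v4:inf,v5:12,v6:inf,v7:inf
step 3: dist = v0:inf,v1:inf,v2:0,v3:3,v4:inf,v5:12,v6:inf,v7:20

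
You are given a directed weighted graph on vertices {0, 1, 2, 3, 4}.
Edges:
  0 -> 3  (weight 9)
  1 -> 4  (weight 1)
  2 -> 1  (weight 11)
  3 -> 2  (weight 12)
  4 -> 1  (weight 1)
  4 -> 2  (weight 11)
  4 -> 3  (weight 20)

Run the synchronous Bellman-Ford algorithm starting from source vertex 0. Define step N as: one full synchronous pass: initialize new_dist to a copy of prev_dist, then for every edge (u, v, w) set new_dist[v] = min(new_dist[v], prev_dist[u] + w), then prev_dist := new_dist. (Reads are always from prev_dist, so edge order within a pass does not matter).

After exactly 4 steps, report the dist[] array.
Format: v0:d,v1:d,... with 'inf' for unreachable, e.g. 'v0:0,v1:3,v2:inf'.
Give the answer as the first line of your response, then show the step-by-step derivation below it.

v0:0,v1:32,v2:21,v3:9,v4:33

step 1: dist = v0:0,v1:inf,v2:inf,v3:9,v4:inf
step 2: dist = v0:0,v1:inf,v2:21,v3:9,v4:inf
step 3: dist = v0:0,v1:32,v2:21,v3:9,v4:inf
step 4: dist = v0:0,v1:32,v2:21,v3:9,v4:33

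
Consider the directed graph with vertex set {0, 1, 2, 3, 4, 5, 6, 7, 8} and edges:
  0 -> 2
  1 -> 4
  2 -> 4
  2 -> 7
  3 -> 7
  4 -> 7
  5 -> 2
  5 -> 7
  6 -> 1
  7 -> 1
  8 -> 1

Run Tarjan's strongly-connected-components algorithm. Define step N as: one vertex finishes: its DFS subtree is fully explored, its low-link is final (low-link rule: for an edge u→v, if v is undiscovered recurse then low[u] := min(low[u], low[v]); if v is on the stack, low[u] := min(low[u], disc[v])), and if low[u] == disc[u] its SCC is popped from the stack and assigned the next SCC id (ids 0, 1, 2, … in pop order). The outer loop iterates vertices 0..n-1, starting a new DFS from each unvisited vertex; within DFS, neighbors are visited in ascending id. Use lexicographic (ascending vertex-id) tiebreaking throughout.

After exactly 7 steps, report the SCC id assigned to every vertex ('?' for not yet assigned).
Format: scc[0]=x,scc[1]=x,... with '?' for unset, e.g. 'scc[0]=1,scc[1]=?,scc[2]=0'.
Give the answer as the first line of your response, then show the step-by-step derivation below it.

scc[0]=2,scc[1]=0,scc[2]=1,scc[3]=3,scc[4]=0,scc[5]=4,scc[6]=?,scc[7]=0,scc[8]=?

step 1: low=(low[0]=0,low[1]=2,low[2]=1,low[3]=?,low[4]=2,low[5]=?,low[6]=?,low[7]=3,low[8]=?); scc=(scc[0]=?,scc[1]=?,scc[2]=?,scc[3]=?,scc[4]=?,scc[5]=?,scc[6]=?,scc[7]=?,scc[8]=?)
step 2: low=(low[0]=0,low[1]=2,low[2]=1,low[3]=?,low[4]=2,low[5]=?,low[6]=?,low[7]=2,low[8]=?); scc=(scc[0]=?,scc[1]=?,scc[2]=?,scc[3]=?,scc[4]=?,scc[5]=?,scc[6]=?,scc[7]=?,scc[8]=?)
step 3: low=(low[0]=0,low[1]=2,low[2]=1,low[3]=?,low[4]=2,low[5]=?,low[6]=?,low[7]=2,low[8]=?); scc=(scc[0]=?,scc[1]=0,scc[2]=?,scc[3]=?,scc[4]=0,scc[5]=?,scc[6]=?,scc[7]=0,scc[8]=?)
step 4: low=(low[0]=0,low[1]=2,low[2]=1,low[3]=?,low[4]=2,low[5]=?,low[6]=?,low[7]=2,low[8]=?); scc=(scc[0]=?,scc[1]=0,scc[2]=1,scc[3]=?,scc[4]=0,scc[5]=?,scc[6]=?,scc[7]=0,scc[8]=?)
step 5: low=(low[0]=0,low[1]=2,low[2]=1,low[3]=?,low[4]=2,low[5]=?,low[6]=?,low[7]=2,low[8]=?); scc=(scc[0]=2,scc[1]=0,scc[2]=1,scc[3]=?,scc[4]=0,scc[5]=?,scc[6]=?,scc[7]=0,scc[8]=?)
step 6: low=(low[0]=0,low[1]=2,low[2]=1,low[3]=5,low[4]=2,low[5]=?,low[6]=?,low[7]=2,low[8]=?); scc=(scc[0]=2,scc[1]=0,scc[2]=1,scc[3]=3,scc[4]=0,scc[5]=?,scc[6]=?,scc[7]=0,scc[8]=?)
step 7: low=(low[0]=0,low[1]=2,low[2]=1,low[3]=5,low[4]=2,low[5]=6,low[6]=?,low[7]=2,low[8]=?); scc=(scc[0]=2,scc[1]=0,scc[2]=1,scc[3]=3,scc[4]=0,scc[5]=4,scc[6]=?,scc[7]=0,scc[8]=?)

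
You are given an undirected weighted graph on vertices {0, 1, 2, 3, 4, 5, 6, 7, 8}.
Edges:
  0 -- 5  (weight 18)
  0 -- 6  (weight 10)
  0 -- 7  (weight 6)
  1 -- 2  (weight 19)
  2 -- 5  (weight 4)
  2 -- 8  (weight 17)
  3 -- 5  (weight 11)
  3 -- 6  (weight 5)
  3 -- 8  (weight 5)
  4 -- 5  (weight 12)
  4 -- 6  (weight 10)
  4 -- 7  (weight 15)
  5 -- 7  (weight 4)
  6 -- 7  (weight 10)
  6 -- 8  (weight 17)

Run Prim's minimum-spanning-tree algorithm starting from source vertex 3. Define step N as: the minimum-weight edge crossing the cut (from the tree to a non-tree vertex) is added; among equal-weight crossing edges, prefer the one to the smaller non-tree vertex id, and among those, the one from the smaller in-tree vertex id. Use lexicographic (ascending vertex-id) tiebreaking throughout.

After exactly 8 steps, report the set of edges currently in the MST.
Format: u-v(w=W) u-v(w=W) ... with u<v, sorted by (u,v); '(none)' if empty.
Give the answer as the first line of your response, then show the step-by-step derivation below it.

0-6(w=10) 0-7(w=6) 1-2(w=19) 2-5(w=4) 3-6(w=5) 3-8(w=5) 4-6(w=10) 5-7(w=4)

step 1: add edge 3-6 (w=5); MST = {3-6(w=5)}
step 2: add edge 3-8 (w=5); MST = {3-6(w=5) 3-8(w=5)}
step 3: add edge 0-6 (w=10); MST = {0-6(w=10) 3-6(w=5) 3-8(w=5)}
step 4: add edge 0-7 (w=6); MST = {0-6(w=10) 0-7(w=6) 3-6(w=5) 3-8(w=5)}
step 5: add edge 5-7 (w=4); MST = {0-6(w=10) 0-7(w=6) 3-6(w=5) 3-8(w=5) 5-7(w=4)}
step 6: add edge 2-5 (w=4); MST = {0-6(w=10) 0-7(w=6) 2-5(w=4) 3-6(w=5) 3-8(w=5) 5-7(w=4)}
step 7: add edge 4-6 (w=10); MST = {0-6(w=10) 0-7(w=6) 2-5(w=4) 3-6(w=5) 3-8(w=5) 4-6(w=10) 5-7(w=4)}
step 8: add edge 1-2 (w=19); MST = {0-6(w=10) 0-7(w=6) 1-2(w=19) 2-5(w=4) 3-6(w=5) 3-8(w=5) 4-6(w=10) 5-7(w=4)}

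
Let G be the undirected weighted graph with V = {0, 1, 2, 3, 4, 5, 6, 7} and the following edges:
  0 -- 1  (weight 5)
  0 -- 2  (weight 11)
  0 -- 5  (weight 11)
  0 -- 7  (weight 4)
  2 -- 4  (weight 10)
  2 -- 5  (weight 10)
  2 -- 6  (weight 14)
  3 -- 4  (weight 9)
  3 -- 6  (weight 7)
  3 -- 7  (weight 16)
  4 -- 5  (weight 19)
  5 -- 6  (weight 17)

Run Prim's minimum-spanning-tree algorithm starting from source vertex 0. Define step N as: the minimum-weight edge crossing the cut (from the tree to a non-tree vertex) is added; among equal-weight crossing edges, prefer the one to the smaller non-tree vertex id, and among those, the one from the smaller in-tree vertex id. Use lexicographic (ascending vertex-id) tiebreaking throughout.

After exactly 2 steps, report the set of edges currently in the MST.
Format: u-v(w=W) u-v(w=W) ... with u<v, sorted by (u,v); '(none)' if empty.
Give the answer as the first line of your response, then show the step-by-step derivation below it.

0-1(w=5) 0-7(w=4)

step 1: add edge 0-7 (w=4); MST = {0-7(w=4)}
step 2: add edge 0-1 (w=5); MST = {0-1(w=5) 0-7(w=4)}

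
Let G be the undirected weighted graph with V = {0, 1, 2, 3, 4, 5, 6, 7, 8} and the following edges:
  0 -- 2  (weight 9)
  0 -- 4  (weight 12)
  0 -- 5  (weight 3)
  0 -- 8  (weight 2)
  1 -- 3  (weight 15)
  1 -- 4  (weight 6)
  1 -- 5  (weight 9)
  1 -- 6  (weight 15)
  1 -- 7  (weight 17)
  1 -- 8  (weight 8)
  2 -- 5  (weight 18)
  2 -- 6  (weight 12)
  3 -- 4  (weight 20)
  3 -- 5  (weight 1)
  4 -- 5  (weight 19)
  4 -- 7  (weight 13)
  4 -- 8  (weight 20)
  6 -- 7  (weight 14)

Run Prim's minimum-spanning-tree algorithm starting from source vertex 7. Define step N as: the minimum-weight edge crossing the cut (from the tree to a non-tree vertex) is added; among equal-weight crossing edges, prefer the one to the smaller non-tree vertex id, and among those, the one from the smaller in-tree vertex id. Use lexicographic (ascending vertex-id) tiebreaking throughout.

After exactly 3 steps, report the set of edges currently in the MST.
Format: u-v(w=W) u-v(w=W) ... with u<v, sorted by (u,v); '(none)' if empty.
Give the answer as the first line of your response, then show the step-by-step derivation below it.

1-4(w=6) 1-8(w=8) 4-7(w=13)

step 1: add edge 4-7 (w=13); MST = {4-7(w=13)}
step 2: add edge 1-4 (w=6); MST = {1-4(w=6) 4-7(w=13)}
step 3: add edge 1-8 (w=8); MST = {1-4(w=6) 1-8(w=8) 4-7(w=13)}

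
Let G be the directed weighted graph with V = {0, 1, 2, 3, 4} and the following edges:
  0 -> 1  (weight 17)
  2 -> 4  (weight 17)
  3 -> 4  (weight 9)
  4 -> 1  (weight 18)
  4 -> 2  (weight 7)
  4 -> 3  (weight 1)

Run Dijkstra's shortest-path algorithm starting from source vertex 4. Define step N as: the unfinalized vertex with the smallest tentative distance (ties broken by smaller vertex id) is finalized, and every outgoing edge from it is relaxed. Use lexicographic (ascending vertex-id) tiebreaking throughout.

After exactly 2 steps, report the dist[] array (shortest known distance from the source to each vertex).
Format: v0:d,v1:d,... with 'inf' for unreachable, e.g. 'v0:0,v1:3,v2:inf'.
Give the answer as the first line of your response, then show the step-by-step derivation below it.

v0:inf,v1:18,v2:7,v3:1,v4:0

step 1: dist = v0:inf,v1:18,v2:7,v3:1,v4:0
step 2: dist = v0:inf,v1:18,v2:7,v3:1,v4:0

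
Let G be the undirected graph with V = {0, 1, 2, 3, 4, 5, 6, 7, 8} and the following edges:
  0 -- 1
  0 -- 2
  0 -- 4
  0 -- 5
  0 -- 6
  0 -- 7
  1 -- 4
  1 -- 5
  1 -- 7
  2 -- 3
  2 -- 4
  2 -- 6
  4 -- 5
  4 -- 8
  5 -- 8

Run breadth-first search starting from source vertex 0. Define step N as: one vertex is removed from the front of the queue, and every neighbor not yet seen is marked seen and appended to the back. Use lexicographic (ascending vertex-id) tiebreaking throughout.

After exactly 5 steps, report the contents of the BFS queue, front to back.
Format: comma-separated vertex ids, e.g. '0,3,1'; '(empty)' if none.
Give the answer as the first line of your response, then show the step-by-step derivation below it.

6,7,3,8

step 1: dequeue 0; queue=[1,2,4,5,6,7]; order=0
step 2: dequeue 1; queue=[2,4,5,6,7]; order=0,1
step 3: dequeue 2; queue=[4,5,6,7,3]; order=0,1,2
step 4: dequeue 4; queue=[5,6,7,3,8]; order=0,1,2,4
step 5: dequeue 5; queue=[6,7,3,8]; order=0,1,2,4,5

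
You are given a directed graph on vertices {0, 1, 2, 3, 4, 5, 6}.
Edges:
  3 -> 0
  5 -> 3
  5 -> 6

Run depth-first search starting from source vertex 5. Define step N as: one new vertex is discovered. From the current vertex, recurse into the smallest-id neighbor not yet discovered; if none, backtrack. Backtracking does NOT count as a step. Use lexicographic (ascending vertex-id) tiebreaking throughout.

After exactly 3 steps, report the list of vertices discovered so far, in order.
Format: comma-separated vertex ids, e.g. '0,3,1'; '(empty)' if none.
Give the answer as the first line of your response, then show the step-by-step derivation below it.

5,3,0

step 1: discover 5; path=5; order=5
step 2: discover 3; path=5>3; order=5,3
step 3: discover 0; path=5>3>0; order=5,3,0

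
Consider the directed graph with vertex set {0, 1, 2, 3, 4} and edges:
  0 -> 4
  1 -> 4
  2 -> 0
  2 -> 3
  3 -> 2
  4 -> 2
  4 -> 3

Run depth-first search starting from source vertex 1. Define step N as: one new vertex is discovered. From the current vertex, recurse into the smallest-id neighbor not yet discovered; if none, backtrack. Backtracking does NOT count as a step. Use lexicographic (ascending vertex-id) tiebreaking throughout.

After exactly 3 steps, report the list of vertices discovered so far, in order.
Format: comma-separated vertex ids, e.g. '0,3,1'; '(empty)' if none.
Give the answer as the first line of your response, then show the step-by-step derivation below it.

1,4,2

step 1: discover 1; path=1; order=1
step 2: discover 4; path=1>4; order=1,4
step 3: discover 2; path=1>4>2; order=1,4,2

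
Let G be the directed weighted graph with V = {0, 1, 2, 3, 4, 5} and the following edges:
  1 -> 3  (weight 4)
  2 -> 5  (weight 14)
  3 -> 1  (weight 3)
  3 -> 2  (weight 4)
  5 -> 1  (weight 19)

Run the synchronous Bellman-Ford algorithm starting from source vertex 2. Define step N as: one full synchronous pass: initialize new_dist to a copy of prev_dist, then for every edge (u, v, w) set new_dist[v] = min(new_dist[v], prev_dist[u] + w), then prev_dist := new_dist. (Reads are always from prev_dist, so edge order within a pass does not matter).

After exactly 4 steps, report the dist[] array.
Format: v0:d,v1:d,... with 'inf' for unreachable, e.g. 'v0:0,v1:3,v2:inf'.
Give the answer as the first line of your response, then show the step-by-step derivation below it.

v0:inf,v1:33,v2:0,v3:37,v4:inf,v5:14

step 1: dist = v0:inf,v1:inf,v2:0,v3:inf,v4:inf,v5:14
step 2: dist = v0:inf,v1:33,v2:0,v3:inf,v4:inf,v5:14
step 3: dist = v0:inf,v1:33,v2:0,v3:37,v4:inf,v5:14
step 4: dist = v0:inf,v1:33,v2:0,v3:37,v4:inf,v5:14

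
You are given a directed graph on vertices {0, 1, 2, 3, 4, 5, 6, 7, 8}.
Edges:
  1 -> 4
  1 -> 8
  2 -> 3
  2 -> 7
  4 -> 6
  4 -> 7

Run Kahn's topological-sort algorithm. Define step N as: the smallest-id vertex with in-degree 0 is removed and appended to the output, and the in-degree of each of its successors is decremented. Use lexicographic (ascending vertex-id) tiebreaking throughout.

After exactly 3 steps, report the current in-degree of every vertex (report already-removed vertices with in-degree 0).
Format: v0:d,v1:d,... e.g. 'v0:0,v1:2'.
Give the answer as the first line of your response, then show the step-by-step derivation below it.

v0:0,v1:0,v2:0,v3:0,v4:0,v5:0,v6:1,v7:1,v8:0

step 1: output 0; order=[0]; indeg=(0,0,0,1,1,0,1,2,1)
step 2: output 1; order=[0,1]; indeg=(0,0,0,1,0,0,1,2,0)
step 3: output 2; order=[0,1,2]; indeg=(0,0,0,0,0,0,1,1,0)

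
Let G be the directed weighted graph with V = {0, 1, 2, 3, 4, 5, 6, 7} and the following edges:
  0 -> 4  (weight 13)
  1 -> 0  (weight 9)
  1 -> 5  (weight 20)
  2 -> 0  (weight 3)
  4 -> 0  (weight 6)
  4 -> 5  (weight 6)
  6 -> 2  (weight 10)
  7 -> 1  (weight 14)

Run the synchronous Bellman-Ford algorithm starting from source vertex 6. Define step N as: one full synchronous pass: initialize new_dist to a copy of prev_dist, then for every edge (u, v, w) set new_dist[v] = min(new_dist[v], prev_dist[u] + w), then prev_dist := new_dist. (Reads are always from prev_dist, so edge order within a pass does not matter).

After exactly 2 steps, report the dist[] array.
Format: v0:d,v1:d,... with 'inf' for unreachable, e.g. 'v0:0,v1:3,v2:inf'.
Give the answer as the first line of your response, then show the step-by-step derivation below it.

v0:13,v1:inf,v2:10,v3:inf,v4:inf,v5:inf,v6:0,v7:inf

step 1: dist = v0:inf,v1:inf,v2:10,v3:inf,v4:inf,v5:inf,v6:0,v7:inf
step 2: dist = v0:13,v1:inf,v2:10,v3:inf,v4:inf,v5:inf,v6:0,v7:inf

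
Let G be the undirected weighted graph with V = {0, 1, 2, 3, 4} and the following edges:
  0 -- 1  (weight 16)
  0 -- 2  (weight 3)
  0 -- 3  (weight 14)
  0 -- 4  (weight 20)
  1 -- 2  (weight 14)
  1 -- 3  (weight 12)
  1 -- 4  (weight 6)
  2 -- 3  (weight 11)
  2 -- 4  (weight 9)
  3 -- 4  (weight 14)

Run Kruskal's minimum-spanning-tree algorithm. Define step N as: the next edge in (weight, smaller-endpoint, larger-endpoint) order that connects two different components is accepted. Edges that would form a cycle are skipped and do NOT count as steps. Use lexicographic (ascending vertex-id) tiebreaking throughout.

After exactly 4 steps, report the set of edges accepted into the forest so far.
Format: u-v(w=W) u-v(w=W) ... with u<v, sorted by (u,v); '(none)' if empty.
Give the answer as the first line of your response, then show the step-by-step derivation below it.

0-2(w=3) 1-4(w=6) 2-3(w=11) 2-4(w=9)

step 1: add edge 0-2 (w=3); MST = {0-2(w=3)}
step 2: add edge 1-4 (w=6); MST = {0-2(w=3) 1-4(w=6)}
step 3: add edge 2-4 (w=9); MST = {0-2(w=3) 1-4(w=6) 2-4(w=9)}
step 4: add edge 2-3 (w=11); MST = {0-2(w=3) 1-4(w=6) 2-3(w=11) 2-4(w=9)}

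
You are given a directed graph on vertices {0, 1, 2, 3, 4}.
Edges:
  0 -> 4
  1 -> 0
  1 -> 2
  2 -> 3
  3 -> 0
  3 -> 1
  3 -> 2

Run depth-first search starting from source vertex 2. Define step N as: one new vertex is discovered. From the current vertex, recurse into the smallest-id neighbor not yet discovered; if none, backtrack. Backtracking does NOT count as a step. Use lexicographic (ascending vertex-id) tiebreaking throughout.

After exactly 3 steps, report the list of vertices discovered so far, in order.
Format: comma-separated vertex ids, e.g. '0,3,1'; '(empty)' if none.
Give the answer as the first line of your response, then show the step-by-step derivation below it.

2,3,0

step 1: discover 2; path=2; order=2
step 2: discover 3; path=2>3; order=2,3
step 3: discover 0; path=2>3>0; order=2,3,0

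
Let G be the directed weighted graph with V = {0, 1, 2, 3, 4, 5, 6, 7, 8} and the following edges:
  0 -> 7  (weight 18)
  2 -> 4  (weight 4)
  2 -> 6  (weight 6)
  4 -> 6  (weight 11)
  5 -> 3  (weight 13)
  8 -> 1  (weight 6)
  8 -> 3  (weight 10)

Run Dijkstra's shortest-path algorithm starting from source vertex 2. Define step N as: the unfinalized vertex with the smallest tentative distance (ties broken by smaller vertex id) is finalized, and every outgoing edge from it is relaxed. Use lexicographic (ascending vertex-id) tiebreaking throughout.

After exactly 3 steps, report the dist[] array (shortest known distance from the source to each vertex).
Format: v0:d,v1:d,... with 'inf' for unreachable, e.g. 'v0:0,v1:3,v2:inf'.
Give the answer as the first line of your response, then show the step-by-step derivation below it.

v0:inf,v1:inf,v2:0,v3:inf,v4:4,v5:inf,v6:6,v7:inf,v8:inf

step 1: dist = v0:inf,v1:inf,v2:0,v3:inf,v4:4,v5:inf,v6:6,v7:inf,v8:inf
step 2: dist = v0:inf,v1:inf,v2:0,v3:inf,v4:4,v5:inf,v6:6,v7:inf,v8:inf
step 3: dist = v0:inf,v1:inf,v2:0,v3:inf,v4:4,v5:inf,v6:6,v7:inf,v8:inf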